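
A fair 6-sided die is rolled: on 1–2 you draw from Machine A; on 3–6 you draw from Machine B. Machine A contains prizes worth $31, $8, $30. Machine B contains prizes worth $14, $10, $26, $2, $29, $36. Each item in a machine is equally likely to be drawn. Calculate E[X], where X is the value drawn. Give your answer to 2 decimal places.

$20.67

E[X | Machine A] = (31 + 8 + 30)/3 = 23
E[X | Machine B] = (14 + 10 + 26 + 2 + 29 + 36)/6 = 39/2
E[X] = (1/3)·23 + (2/3)·39/2 = 62/3 ≈ 20.67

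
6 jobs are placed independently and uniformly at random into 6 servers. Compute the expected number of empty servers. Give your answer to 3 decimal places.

2.009

Let Xⱼ=1 if server j is empty. P(Xⱼ=1) = ((6-1)/6)^6 = 15625/46656.
By linearity, E[#empty] = 6·15625/46656 = 15625/7776.
≈ 2.009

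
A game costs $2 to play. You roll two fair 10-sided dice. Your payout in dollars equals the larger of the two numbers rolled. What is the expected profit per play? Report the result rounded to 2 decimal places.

Distribution of the larger of the two numbers rolled: 1 w.p. 1/100, 2 w.p. 3/100, 3 w.p. 1/20, 4 w.p. 7/100, 5 w.p. 9/100, 6 w.p. 11/100, …
E[payout] = (1/100)·1 + (3/100)·2 + (1/20)·3 + (7/100)·4 + (9/100)·5 + (11/100)·6 + (13/100)·7 + (3/20)·8 + (17/100)·9 + (19/100)·10 = 143/20
Expected profit = 143/20 − 2 = 103/20 ≈ $5.15

$5.15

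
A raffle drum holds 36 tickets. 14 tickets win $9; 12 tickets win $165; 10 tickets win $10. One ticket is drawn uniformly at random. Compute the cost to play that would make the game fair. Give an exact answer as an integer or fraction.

E[payout] = (14/36)·9 + (12/36)·165 + (10/36)·10 = 1103/18
Fair fee = E[payout] = 1103/18

1103/18 dollars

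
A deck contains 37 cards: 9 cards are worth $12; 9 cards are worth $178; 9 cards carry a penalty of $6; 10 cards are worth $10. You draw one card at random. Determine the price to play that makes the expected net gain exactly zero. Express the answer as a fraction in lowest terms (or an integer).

1756/37 dollars

E[payout] = (9/37)·12 + (9/37)·178 + (9/37)·(-6) + (10/37)·10 = 1756/37
Fair fee = E[payout] = 1756/37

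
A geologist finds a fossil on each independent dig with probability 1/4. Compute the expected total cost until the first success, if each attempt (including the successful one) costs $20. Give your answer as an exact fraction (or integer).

$80

E[#attempts] = 1/p = 4; E[cost] = 20·4 = 80.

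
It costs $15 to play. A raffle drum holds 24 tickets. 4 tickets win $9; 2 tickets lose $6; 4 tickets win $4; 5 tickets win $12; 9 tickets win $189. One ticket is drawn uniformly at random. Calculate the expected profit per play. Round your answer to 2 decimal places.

E[payout] = (4/24)·9 + (2/24)·(-6) + (4/24)·4 + (5/24)·12 + (9/24)·189 = 1801/24
Expected profit = 1801/24 − 15 = 1441/24 ≈ $60.04

$60.04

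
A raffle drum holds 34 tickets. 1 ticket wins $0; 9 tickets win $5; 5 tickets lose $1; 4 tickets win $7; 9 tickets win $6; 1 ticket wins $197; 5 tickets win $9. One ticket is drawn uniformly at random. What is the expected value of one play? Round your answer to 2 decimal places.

E[payout] = (1/34)·0 + (9/34)·5 + (5/34)·(-1) + (4/34)·7 + (9/34)·6 + (1/34)·197 + (5/34)·9 = 182/17
≈ $10.71

$10.71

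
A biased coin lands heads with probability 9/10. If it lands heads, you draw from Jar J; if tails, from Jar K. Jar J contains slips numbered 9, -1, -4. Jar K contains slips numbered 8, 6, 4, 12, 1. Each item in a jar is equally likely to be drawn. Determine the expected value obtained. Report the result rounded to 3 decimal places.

1.820

E[X | Jar J] = (9 − 1 − 4)/3 = 4/3
E[X | Jar K] = (8 + 6 + 4 + 12 + 1)/5 = 31/5
E[X] = (9/10)·4/3 + (1/10)·31/5 = 91/50 ≈ 1.820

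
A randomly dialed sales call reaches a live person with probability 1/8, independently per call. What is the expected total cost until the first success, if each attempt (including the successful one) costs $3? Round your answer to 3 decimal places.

$24.000

E[#attempts] = 1/p = 8; E[cost] = 3·8 = 24.
≈ 24.000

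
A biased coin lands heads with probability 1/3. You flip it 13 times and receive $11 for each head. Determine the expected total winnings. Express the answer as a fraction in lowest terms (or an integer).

E[#heads] = 13·1/3 = 13/3 (linearity over flips).
E[winnings] = 11·13/3 = 143/3.

143/3 dollars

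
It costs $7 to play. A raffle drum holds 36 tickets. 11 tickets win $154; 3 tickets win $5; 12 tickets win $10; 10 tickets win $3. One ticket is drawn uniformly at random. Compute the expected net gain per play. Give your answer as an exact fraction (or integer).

1607/36 dollars

E[payout] = (11/36)·154 + (3/36)·5 + (12/36)·10 + (10/36)·3 = 1859/36
Expected profit = 1859/36 − 7 = 1607/36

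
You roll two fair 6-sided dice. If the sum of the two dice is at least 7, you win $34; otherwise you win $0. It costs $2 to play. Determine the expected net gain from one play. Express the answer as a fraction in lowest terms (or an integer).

E[payout] = (5/12)·0 + (7/12)·34 = 119/6
Expected profit = 119/6 − 2 = 107/6

107/6 dollars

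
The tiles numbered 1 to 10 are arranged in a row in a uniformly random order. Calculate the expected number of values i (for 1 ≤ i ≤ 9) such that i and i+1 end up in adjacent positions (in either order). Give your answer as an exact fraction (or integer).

For each i ∈ {1,…,9}, let Xᵢ = 1 if i and i+1 are adjacent. P(Xᵢ=1) = 2·(10−1)!/10! = 2/10.
By linearity, E[ΣXᵢ] = (9)·(2/10) = 9/5.

9/5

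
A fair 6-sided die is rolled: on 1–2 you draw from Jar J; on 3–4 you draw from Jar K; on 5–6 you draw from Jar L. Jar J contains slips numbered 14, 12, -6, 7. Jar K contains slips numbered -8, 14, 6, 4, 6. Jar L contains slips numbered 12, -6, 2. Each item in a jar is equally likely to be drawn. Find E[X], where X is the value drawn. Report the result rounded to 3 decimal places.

E[X | Jar J] = (14 + 12 − 6 + 7)/4 = 27/4
E[X | Jar K] = (-8 + 14 + 6 + 4 + 6)/5 = 22/5
E[X | Jar L] = (12 − 6 + 2)/3 = 8/3
E[X] = (1/3)·27/4 + (1/3)·22/5 + (1/3)·8/3 = 829/180 ≈ 4.606

4.606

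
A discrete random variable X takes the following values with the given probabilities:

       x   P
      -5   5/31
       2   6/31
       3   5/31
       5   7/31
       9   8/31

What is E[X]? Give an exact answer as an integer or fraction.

109/31

E[X] = (5/31)·(-5) + (6/31)·2 + (5/31)·3 + (7/31)·5 + (8/31)·9
     = 109/31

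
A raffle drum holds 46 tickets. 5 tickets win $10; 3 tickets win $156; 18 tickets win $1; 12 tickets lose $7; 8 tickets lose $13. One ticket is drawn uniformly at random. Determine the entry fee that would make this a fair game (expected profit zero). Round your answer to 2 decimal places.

$7.57

E[payout] = (5/46)·10 + (3/46)·156 + (18/46)·1 + (12/46)·(-7) + (8/46)·(-13) = 174/23
Fair fee = E[payout] = 174/23 ≈ $7.57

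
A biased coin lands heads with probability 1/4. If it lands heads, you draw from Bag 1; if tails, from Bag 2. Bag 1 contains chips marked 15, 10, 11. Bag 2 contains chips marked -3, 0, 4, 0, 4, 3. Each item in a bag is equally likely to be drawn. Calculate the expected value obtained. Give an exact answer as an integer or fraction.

4

E[X | Bag 1] = (15 + 10 + 11)/3 = 12
E[X | Bag 2] = (-3 + 0 + 4 + 0 + 4 + 3)/6 = 4/3
E[X] = (1/4)·12 + (3/4)·4/3 = 4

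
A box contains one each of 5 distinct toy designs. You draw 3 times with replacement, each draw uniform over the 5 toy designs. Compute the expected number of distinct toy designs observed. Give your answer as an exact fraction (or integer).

Let Xⱼ=1 if type j appears at least once. P(Xⱼ=1) = 1 − ((5−1)/5)^3 = 61/125.
E[#distinct] = 5·61/125 = 61/25.

61/25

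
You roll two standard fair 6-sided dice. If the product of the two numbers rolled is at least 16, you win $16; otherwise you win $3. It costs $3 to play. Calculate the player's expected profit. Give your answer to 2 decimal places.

$3.97

E[payout] = (25/36)·3 + (11/36)·16 = 251/36
Expected profit = 251/36 − 3 = 143/36 ≈ $3.97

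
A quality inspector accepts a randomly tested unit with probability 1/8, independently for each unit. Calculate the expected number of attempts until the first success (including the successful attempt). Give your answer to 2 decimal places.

For a geometric distribution, E[trials] = 1/p = 1/(1/8) = 8.
≈ 8.00

8.00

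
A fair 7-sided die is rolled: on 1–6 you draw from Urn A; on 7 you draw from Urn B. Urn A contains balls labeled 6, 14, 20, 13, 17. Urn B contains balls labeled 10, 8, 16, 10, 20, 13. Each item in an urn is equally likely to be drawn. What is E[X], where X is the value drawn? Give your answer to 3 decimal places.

E[X | Urn A] = (6 + 14 + 20 + 13 + 17)/5 = 14
E[X | Urn B] = (10 + 8 + 16 + 10 + 20 + 13)/6 = 77/6
E[X] = (6/7)·14 + (1/7)·77/6 = 83/6 ≈ 13.833

13.833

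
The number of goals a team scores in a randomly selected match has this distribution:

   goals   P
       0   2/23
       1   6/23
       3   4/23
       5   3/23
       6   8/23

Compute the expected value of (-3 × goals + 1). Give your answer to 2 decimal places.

-9.57

E[-3x+1] = (2/23)·1 + (6/23)·(-2) + (4/23)·(-8) + (3/23)·(-14) + (8/23)·(-17)
     = -220/23 ≈ -9.57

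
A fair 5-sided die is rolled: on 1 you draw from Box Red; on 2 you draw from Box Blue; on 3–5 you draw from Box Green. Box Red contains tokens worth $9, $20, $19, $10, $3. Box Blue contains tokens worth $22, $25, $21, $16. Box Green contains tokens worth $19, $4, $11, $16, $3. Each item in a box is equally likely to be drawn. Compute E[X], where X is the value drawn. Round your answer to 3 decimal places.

E[X | Box Red] = (9 + 20 + 19 + 10 + 3)/5 = 61/5
E[X | Box Blue] = (22 + 25 + 21 + 16)/4 = 21
E[X | Box Green] = (19 + 4 + 11 + 16 + 3)/5 = 53/5
E[X] = (1/5)·61/5 + (1/5)·21 + (3/5)·53/5 = 13 ≈ 13.000

$13.000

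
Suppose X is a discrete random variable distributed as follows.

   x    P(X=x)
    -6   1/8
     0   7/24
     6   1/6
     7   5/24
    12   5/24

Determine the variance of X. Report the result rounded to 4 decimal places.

E[X] = (1/8)·(-6) + (7/24)·0 + (1/6)·6 + (5/24)·7 + (5/24)·12 = 101/24
E[X²] = (1/8)·36 + (7/24)·0 + (1/6)·36 + (5/24)·49 + (5/24)·144 = 1217/24
Var(X) = 1217/24 − (101/24)² = 19007/576 ≈ 32.9983

32.9983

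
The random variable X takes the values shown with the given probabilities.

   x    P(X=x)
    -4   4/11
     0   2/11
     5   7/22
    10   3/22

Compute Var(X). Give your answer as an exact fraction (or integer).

E[X] = (4/11)·(-4) + (2/11)·0 + (7/22)·5 + (3/22)·10 = 3/2
E[X²] = (4/11)·16 + (2/11)·0 + (7/22)·25 + (3/22)·100 = 603/22
Var(X) = 603/22 − (3/2)² = 1107/44

1107/44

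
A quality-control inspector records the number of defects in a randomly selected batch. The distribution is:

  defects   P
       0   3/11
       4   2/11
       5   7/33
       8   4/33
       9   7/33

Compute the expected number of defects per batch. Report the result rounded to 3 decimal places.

E[X] = (3/11)·0 + (2/11)·4 + (7/33)·5 + (4/33)·8 + (7/33)·9
     = 14/3 ≈ 4.667

4.667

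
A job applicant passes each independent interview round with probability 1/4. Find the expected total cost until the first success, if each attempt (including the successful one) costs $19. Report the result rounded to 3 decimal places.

E[#attempts] = 1/p = 4; E[cost] = 19·4 = 76.
≈ 76.000

$76.000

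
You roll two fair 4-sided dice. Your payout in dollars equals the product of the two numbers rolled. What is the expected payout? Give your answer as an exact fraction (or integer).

25/4 dollars

Distribution of the product of the two numbers rolled: 1 w.p. 1/16, 2 w.p. 1/8, 3 w.p. 1/8, 4 w.p. 3/16, 6 w.p. 1/8, 8 w.p. 1/8, …
E[payout] = (1/16)·1 + (1/8)·2 + (1/8)·3 + (3/16)·4 + (1/8)·6 + (1/8)·8 + (1/16)·9 + (1/8)·12 + (1/16)·16 = 25/4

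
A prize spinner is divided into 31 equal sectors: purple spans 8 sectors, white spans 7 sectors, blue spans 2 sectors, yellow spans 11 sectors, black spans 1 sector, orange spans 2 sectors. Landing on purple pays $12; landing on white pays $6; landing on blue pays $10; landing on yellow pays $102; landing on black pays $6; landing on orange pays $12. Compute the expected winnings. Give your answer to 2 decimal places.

$42.26

E[payout] = (8/31)·12 + (7/31)·6 + (2/31)·10 + (11/31)·102 + (1/31)·6 + (2/31)·12 = 1310/31
≈ $42.26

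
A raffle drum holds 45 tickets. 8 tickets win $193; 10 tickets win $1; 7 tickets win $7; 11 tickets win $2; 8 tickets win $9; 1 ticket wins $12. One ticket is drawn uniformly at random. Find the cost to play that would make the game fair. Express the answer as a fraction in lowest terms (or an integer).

1709/45 dollars

E[payout] = (8/45)·193 + (10/45)·1 + (7/45)·7 + (11/45)·2 + (8/45)·9 + (1/45)·12 = 1709/45
Fair fee = E[payout] = 1709/45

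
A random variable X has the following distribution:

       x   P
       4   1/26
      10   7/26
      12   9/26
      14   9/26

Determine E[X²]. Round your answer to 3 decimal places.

E[X²] = (1/26)·16 + (7/26)·100 + (9/26)·144 + (9/26)·196
     = 1888/13 ≈ 145.231

145.231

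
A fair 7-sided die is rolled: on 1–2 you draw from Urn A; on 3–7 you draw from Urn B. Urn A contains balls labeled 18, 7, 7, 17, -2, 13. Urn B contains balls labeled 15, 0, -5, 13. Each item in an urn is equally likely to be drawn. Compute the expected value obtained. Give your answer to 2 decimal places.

E[X | Urn A] = (18 + 7 + 7 + 17 − 2 + 13)/6 = 10
E[X | Urn B] = (15 + 0 − 5 + 13)/4 = 23/4
E[X] = (2/7)·10 + (5/7)·23/4 = 195/28 ≈ 6.96

6.96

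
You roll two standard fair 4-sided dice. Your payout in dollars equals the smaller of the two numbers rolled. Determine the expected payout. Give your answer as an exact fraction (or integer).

Distribution of the smaller of the two numbers rolled: 1 w.p. 7/16, 2 w.p. 5/16, 3 w.p. 3/16, 4 w.p. 1/16
E[payout] = (7/16)·1 + (5/16)·2 + (3/16)·3 + (1/16)·4 = 15/8

15/8 dollars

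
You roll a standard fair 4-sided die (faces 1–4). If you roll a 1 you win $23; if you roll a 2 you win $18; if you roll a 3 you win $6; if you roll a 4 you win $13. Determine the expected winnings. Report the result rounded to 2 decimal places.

E[payout] = (1/4)·6 + (1/4)·13 + (1/4)·18 + (1/4)·23 = 15
≈ $15.00

$15.00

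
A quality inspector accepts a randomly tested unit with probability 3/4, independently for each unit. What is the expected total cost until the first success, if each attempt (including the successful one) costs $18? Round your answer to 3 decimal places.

$24.000

E[#attempts] = 1/p = 4/3; E[cost] = 18·4/3 = 24.
≈ 24.000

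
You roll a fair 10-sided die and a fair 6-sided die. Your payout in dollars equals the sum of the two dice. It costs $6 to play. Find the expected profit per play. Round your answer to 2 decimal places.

$3.00

Distribution of the sum of the two dice: 2 w.p. 1/60, 3 w.p. 1/30, 4 w.p. 1/20, 5 w.p. 1/15, 6 w.p. 1/12, 7 w.p. 1/10, …
E[payout] = (1/60)·2 + (1/30)·3 + (1/20)·4 + (1/15)·5 + (1/12)·6 + (1/10)·7 + (1/10)·8 + (1/10)·9 + (1/10)·10 + (1/10)·11 + (1/12)·12 + (1/15)·13 + (1/20)·14 + (1/30)·15 + (1/60)·16 = 9
Expected profit = 9 − 6 = 3 ≈ $3.00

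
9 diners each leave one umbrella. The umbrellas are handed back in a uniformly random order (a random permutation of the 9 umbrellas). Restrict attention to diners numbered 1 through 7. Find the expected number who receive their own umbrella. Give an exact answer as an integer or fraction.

7/9

Let Xᵢ = 1 if person i gets their own umbrella. For each i, P(Xᵢ=1) = 1/9.
By linearity of expectation, E[X₁+…+X_7] = 7·(1/9) = 7/9.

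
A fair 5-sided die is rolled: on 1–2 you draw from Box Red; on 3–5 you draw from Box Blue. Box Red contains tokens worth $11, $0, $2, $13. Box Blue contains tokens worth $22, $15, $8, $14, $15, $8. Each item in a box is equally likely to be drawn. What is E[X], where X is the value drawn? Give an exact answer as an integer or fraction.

54/5 dollars

E[X | Box Red] = (11 + 0 + 2 + 13)/4 = 13/2
E[X | Box Blue] = (22 + 15 + 8 + 14 + 15 + 8)/6 = 41/3
E[X] = (2/5)·13/2 + (3/5)·41/3 = 54/5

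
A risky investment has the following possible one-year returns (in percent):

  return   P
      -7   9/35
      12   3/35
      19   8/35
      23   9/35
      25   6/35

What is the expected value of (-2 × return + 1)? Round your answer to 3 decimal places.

-26.543

E[-2x+1] = (9/35)·15 + (3/35)·(-23) + (8/35)·(-37) + (9/35)·(-45) + (6/35)·(-49)
     = -929/35 ≈ -26.543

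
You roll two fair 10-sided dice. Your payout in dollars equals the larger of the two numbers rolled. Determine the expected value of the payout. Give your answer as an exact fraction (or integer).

Distribution of the larger of the two numbers rolled: 1 w.p. 1/100, 2 w.p. 3/100, 3 w.p. 1/20, 4 w.p. 7/100, 5 w.p. 9/100, 6 w.p. 11/100, …
E[payout] = (1/100)·1 + (3/100)·2 + (1/20)·3 + (7/100)·4 + (9/100)·5 + (11/100)·6 + (13/100)·7 + (3/20)·8 + (17/100)·9 + (19/100)·10 = 143/20

143/20 dollars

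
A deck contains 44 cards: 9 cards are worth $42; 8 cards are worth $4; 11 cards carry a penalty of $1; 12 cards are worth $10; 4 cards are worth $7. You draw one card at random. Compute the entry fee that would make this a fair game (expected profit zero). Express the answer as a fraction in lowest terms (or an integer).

547/44 dollars

E[payout] = (9/44)·42 + (8/44)·4 + (11/44)·(-1) + (12/44)·10 + (4/44)·7 = 547/44
Fair fee = E[payout] = 547/44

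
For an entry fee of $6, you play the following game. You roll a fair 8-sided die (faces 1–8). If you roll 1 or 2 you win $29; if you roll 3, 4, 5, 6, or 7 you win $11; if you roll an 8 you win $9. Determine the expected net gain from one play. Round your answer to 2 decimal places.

$9.25

E[payout] = (1/8)·9 + (5/8)·11 + (1/4)·29 = 61/4
Expected profit = 61/4 − 6 = 37/4 ≈ $9.25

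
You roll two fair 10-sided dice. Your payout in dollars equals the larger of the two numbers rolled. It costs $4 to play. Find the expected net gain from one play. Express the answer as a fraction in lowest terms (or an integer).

63/20 dollars

Distribution of the larger of the two numbers rolled: 1 w.p. 1/100, 2 w.p. 3/100, 3 w.p. 1/20, 4 w.p. 7/100, 5 w.p. 9/100, 6 w.p. 11/100, …
E[payout] = (1/100)·1 + (3/100)·2 + (1/20)·3 + (7/100)·4 + (9/100)·5 + (11/100)·6 + (13/100)·7 + (3/20)·8 + (17/100)·9 + (19/100)·10 = 143/20
Expected profit = 143/20 − 4 = 63/20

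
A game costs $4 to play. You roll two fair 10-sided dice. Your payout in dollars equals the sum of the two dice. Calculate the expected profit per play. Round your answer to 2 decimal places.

Distribution of the sum of the two dice: 2 w.p. 1/100, 3 w.p. 1/50, 4 w.p. 3/100, 5 w.p. 1/25, 6 w.p. 1/20, 7 w.p. 3/50, …
E[payout] = (1/100)·2 + (1/50)·3 + (3/100)·4 + (1/25)·5 + (1/20)·6 + (3/50)·7 + (7/100)·8 + (2/25)·9 + (9/100)·10 + (1/10)·11 + (9/100)·12 + (2/25)·13 + (7/100)·14 + (3/50)·15 + (1/20)·16 + (1/25)·17 + (3/100)·18 + (1/50)·19 + (1/100)·20 = 11
Expected profit = 11 − 4 = 7 ≈ $7.00

$7.00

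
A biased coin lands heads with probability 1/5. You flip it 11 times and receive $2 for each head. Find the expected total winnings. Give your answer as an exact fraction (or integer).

E[#heads] = 11·1/5 = 11/5 (linearity over flips).
E[winnings] = 2·11/5 = 22/5.

22/5 dollars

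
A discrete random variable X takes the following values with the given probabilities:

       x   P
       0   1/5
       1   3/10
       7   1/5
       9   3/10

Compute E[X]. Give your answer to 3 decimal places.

E[X] = (1/5)·0 + (3/10)·1 + (1/5)·7 + (3/10)·9
     = 22/5 ≈ 4.400

4.400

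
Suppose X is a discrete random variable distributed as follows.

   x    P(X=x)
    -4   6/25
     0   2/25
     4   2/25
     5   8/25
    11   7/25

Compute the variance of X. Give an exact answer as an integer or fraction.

19174/625

E[X] = (6/25)·(-4) + (2/25)·0 + (2/25)·4 + (8/25)·5 + (7/25)·11 = 101/25
E[X²] = (6/25)·16 + (2/25)·0 + (2/25)·16 + (8/25)·25 + (7/25)·121 = 47
Var(X) = 47 − (101/25)² = 19174/625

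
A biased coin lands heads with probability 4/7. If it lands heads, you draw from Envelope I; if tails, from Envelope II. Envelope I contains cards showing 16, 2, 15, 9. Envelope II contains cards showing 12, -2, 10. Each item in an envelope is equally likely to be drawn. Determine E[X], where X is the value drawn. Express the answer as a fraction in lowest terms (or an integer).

E[X | Envelope I] = (16 + 2 + 15 + 9)/4 = 21/2
E[X | Envelope II] = (12 − 2 + 10)/3 = 20/3
E[X] = (4/7)·21/2 + (3/7)·20/3 = 62/7

62/7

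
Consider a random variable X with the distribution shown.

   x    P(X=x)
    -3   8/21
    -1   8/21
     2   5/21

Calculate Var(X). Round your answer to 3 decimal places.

3.664

E[X] = (8/21)·(-3) + (8/21)·(-1) + (5/21)·2 = -22/21
E[X²] = (8/21)·9 + (8/21)·1 + (5/21)·4 = 100/21
Var(X) = 100/21 − (-22/21)² = 1616/441 ≈ 3.664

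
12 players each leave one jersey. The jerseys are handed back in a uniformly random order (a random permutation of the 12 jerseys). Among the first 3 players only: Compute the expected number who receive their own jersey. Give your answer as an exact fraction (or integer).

1/4

Let Xᵢ = 1 if person i gets their own jersey. For each i, P(Xᵢ=1) = 1/12.
By linearity of expectation, E[X₁+…+X_3] = 3·(1/12) = 1/4.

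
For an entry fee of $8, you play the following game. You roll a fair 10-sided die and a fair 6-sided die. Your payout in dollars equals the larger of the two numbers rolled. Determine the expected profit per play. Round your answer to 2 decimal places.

-$1.92

Distribution of the larger of the two numbers rolled: 1 w.p. 1/60, 2 w.p. 1/20, 3 w.p. 1/12, 4 w.p. 7/60, 5 w.p. 3/20, 6 w.p. 11/60, …
E[payout] = (1/60)·1 + (1/20)·2 + (1/12)·3 + (7/60)·4 + (3/20)·5 + (11/60)·6 + (1/10)·7 + (1/10)·8 + (1/10)·9 + (1/10)·10 = 73/12
Expected profit = 73/12 − 8 = -23/12 ≈ -$1.92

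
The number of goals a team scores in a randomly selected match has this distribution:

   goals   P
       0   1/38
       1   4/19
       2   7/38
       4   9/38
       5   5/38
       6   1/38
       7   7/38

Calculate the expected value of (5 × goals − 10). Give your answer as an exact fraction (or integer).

E[5x-10] = (1/38)·(-10) + (4/19)·(-5) + (7/38)·0 + (9/38)·10 + (5/38)·15 + (1/38)·20 + (7/38)·25
     = 155/19

155/19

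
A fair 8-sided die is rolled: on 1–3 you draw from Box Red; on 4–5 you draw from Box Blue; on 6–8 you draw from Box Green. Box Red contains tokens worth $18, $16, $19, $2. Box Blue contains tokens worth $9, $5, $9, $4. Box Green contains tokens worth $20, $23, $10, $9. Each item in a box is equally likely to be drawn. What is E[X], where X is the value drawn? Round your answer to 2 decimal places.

$12.66

E[X | Box Red] = (18 + 16 + 19 + 2)/4 = 55/4
E[X | Box Blue] = (9 + 5 + 9 + 4)/4 = 27/4
E[X | Box Green] = (20 + 23 + 10 + 9)/4 = 31/2
E[X] = (3/8)·55/4 + (1/4)·27/4 + (3/8)·31/2 = 405/32 ≈ 12.66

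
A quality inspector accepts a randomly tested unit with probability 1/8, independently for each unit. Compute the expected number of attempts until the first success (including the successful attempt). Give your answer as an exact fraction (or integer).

For a geometric distribution, E[trials] = 1/p = 1/(1/8) = 8.

8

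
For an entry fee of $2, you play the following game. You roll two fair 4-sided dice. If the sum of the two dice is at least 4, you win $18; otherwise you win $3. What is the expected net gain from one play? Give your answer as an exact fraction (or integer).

211/16 dollars

E[payout] = (3/16)·3 + (13/16)·18 = 243/16
Expected profit = 243/16 − 2 = 211/16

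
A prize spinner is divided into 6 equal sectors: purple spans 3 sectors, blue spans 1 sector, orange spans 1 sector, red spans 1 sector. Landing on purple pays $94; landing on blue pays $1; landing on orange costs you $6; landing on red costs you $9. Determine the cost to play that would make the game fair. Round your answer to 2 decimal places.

$44.67

E[payout] = (3/6)·94 + (1/6)·1 + (1/6)·(-6) + (1/6)·(-9) = 134/3
Fair fee = E[payout] = 134/3 ≈ $44.67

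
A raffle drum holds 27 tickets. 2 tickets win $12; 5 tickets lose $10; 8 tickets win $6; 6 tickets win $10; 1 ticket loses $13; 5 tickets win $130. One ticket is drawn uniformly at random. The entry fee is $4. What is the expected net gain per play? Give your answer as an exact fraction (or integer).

E[payout] = (2/27)·12 + (5/27)·(-10) + (8/27)·6 + (6/27)·10 + (1/27)·(-13) + (5/27)·130 = 719/27
Expected profit = 719/27 − 4 = 611/27

611/27 dollars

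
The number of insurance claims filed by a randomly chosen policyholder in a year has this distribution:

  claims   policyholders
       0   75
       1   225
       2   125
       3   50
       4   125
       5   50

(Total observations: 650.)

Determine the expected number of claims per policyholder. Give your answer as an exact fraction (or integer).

55/26

Total = 650, so P(claims=0) = 75/650, etc.
E[X] = (3/26)·0 + (9/26)·1 + (5/26)·2 + (1/13)·3 + (5/26)·4 + (1/13)·5
     = 55/26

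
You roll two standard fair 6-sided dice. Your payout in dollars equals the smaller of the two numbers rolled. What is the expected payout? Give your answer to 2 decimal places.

$2.53

Distribution of the smaller of the two numbers rolled: 1 w.p. 11/36, 2 w.p. 1/4, 3 w.p. 7/36, 4 w.p. 5/36, 5 w.p. 1/12, 6 w.p. 1/36
E[payout] = (11/36)·1 + (1/4)·2 + (7/36)·3 + (5/36)·4 + (1/12)·5 + (1/36)·6 = 91/36
≈ $2.53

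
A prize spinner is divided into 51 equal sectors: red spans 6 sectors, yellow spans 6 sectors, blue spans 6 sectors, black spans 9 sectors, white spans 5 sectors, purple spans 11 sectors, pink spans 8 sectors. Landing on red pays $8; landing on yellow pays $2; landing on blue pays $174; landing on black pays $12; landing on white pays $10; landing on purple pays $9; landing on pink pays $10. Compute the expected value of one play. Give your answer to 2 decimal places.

E[payout] = (6/51)·8 + (6/51)·2 + (6/51)·174 + (9/51)·12 + (5/51)·10 + (11/51)·9 + (8/51)·10 = 1441/51
≈ $28.25

$28.25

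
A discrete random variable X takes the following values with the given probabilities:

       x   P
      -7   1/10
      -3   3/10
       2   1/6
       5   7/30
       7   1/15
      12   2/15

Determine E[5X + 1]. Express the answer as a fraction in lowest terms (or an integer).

E[5x+1] = (1/10)·(-34) + (3/10)·(-14) + (1/6)·11 + (7/30)·26 + (1/15)·36 + (2/15)·61
     = 65/6

65/6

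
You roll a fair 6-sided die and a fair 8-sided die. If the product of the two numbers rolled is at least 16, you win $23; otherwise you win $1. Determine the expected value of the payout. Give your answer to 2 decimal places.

E[payout] = (7/12)·1 + (5/12)·23 = 61/6
≈ $10.17

$10.17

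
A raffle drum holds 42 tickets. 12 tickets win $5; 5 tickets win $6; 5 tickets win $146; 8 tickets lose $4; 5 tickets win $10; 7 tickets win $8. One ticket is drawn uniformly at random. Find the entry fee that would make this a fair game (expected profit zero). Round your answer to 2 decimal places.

$21.29

E[payout] = (12/42)·5 + (5/42)·6 + (5/42)·146 + (8/42)·(-4) + (5/42)·10 + (7/42)·8 = 149/7
Fair fee = E[payout] = 149/7 ≈ $21.29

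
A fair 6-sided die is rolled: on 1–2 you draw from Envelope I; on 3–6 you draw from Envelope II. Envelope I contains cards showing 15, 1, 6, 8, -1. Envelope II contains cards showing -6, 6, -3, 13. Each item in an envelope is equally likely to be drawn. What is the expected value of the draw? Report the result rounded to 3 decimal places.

3.600

E[X | Envelope I] = (15 + 1 + 6 + 8 − 1)/5 = 29/5
E[X | Envelope II] = (-6 + 6 − 3 + 13)/4 = 5/2
E[X] = (1/3)·29/5 + (2/3)·5/2 = 18/5 ≈ 3.600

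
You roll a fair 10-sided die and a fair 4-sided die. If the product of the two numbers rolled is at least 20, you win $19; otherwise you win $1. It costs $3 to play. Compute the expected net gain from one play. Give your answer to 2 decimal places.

$2.95

E[payout] = (29/40)·1 + (11/40)·19 = 119/20
Expected profit = 119/20 − 3 = 59/20 ≈ $2.95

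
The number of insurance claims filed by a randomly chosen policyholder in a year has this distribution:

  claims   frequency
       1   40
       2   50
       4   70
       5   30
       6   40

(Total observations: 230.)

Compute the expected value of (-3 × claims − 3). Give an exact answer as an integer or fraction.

-312/23

Total = 230, so P(claims=1) = 40/230, etc.
E[-3x-3] = (4/23)·(-6) + (5/23)·(-9) + (7/23)·(-15) + (3/23)·(-18) + (4/23)·(-21)
     = -312/23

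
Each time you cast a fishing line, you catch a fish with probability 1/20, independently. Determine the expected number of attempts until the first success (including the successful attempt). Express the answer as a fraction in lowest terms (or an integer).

For a geometric distribution, E[trials] = 1/p = 1/(1/20) = 20.

20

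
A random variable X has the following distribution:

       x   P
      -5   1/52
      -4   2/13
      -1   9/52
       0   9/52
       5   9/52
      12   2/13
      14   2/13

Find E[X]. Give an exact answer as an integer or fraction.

E[X] = (1/52)·(-5) + (2/13)·(-4) + (9/52)·(-1) + (9/52)·0 + (9/52)·5 + (2/13)·12 + (2/13)·14
     = 207/52

207/52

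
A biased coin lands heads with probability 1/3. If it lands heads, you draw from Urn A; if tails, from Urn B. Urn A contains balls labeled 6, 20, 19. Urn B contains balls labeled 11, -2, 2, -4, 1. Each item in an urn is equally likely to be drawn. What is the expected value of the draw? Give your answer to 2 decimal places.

6.07

E[X | Urn A] = (6 + 20 + 19)/3 = 15
E[X | Urn B] = (11 − 2 + 2 − 4 + 1)/5 = 8/5
E[X] = (1/3)·15 + (2/3)·8/5 = 91/15 ≈ 6.07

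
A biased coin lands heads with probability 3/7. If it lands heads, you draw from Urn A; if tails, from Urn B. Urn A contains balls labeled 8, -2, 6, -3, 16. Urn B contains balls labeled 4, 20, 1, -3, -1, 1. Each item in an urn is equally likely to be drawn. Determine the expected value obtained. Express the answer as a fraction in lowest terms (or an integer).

E[X | Urn A] = (8 − 2 + 6 − 3 + 16)/5 = 5
E[X | Urn B] = (4 + 20 + 1 − 3 − 1 + 1)/6 = 11/3
E[X] = (3/7)·5 + (4/7)·11/3 = 89/21

89/21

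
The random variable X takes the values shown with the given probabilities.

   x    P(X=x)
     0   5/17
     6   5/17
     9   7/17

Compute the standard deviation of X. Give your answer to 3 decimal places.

E[X] = 93/17, E[X²] = 747/17
Var(X) = E[X²] − (E[X])² = 747/17 − 8649/289 = 4050/289
SD(X) = √(4050/289) ≈ 3.744

3.744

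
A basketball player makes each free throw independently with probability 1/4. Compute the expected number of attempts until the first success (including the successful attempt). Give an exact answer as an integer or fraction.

4

For a geometric distribution, E[trials] = 1/p = 1/(1/4) = 4.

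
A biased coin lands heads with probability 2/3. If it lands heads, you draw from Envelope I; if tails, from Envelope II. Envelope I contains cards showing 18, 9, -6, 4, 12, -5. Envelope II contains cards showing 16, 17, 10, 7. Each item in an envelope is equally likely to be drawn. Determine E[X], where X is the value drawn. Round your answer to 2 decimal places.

E[X | Envelope I] = (18 + 9 − 6 + 4 + 12 − 5)/6 = 16/3
E[X | Envelope II] = (16 + 17 + 10 + 7)/4 = 25/2
E[X] = (2/3)·16/3 + (1/3)·25/2 = 139/18 ≈ 7.72

7.72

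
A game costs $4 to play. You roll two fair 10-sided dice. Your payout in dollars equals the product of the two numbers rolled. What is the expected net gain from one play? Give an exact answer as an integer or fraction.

105/4 dollars

Distribution of the product of the two numbers rolled: 1 w.p. 1/100, 2 w.p. 1/50, 3 w.p. 1/50, 4 w.p. 3/100, 5 w.p. 1/50, 6 w.p. 1/25, …
E[payout] = (1/100)·1 + (1/50)·2 + (1/50)·3 + (3/100)·4 + (1/50)·5 + (1/25)·6 + (1/50)·7 + (1/25)·8 + (3/100)·9 + (1/25)·10 + (1/25)·12 + (1/50)·14 + (1/50)·15 + (3/100)·16 + (1/25)·18 + (1/25)·20 + (1/50)·21 + (1/25)·24 + (1/100)·25 + (1/50)·27 + (1/50)·28 + (1/25)·30 + (1/50)·32 + (1/50)·35 + (3/100)·36 + (1/25)·40 + (1/50)·42 + (1/50)·45 + (1/50)·48 + (1/100)·49 + (1/50)·50 + (1/50)·54 + (1/50)·56 + (1/50)·60 + (1/50)·63 + (1/100)·64 + (1/50)·70 + (1/50)·72 + (1/50)·80 + (1/100)·81 + (1/50)·90 + (1/100)·100 = 121/4
Expected profit = 121/4 − 4 = 105/4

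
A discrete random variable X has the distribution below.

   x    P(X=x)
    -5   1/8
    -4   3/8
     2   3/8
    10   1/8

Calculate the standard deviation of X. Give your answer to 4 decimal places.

E[X] = -1/8, E[X²] = 185/8
Var(X) = E[X²] − (E[X])² = 185/8 − 1/64 = 1479/64
SD(X) = √(1479/64) ≈ 4.8072

4.8072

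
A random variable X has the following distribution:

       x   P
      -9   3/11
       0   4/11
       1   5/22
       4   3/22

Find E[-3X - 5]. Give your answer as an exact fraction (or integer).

E[-3x-5] = (3/11)·22 + (4/11)·(-5) + (5/22)·(-8) + (3/22)·(-17)
     = 1/22

1/22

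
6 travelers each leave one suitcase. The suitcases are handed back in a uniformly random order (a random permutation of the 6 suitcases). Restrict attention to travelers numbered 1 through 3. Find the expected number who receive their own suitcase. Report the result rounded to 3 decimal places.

0.500

Let Xᵢ = 1 if person i gets their own suitcase. For each i, P(Xᵢ=1) = 1/6.
By linearity of expectation, E[X₁+…+X_3] = 3·(1/6) = 1/2.
≈ 0.500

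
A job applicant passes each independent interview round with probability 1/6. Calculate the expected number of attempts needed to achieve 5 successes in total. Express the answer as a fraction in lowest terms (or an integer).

By linearity (sum of 5 independent geometric waits), E[trials] = 5/p = 5/(1/6) = 30.

30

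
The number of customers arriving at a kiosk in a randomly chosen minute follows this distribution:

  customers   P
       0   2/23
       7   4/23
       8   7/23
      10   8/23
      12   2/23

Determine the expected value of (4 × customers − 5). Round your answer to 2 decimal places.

E[4x-5] = (2/23)·(-5) + (4/23)·23 + (7/23)·27 + (8/23)·35 + (2/23)·43
     = 637/23 ≈ 27.70

27.70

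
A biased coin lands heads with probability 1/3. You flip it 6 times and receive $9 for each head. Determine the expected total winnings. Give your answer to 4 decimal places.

E[#heads] = 6·1/3 = 2 (linearity over flips).
E[winnings] = 9·2 = 18.
≈ 18.0000

$18.0000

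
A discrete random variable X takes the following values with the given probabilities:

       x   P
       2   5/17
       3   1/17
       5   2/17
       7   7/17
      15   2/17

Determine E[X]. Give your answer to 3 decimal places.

E[X] = (5/17)·2 + (1/17)·3 + (2/17)·5 + (7/17)·7 + (2/17)·15
     = 6 ≈ 6.000

6.000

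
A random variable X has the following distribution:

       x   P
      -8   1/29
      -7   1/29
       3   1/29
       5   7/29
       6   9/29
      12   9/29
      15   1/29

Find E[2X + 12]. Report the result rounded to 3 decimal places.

25.793

E[2x+12] = (1/29)·(-4) + (1/29)·(-2) + (1/29)·18 + (7/29)·22 + (9/29)·24 + (9/29)·36 + (1/29)·42
     = 748/29 ≈ 25.793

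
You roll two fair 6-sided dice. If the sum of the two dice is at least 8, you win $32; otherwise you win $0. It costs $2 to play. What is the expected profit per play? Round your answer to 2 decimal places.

$11.33

E[payout] = (7/12)·0 + (5/12)·32 = 40/3
Expected profit = 40/3 − 2 = 34/3 ≈ $11.33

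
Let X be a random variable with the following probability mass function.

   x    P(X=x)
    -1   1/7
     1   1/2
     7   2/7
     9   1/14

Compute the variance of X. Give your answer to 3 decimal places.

11.429

E[X] = (1/7)·(-1) + (1/2)·1 + (2/7)·7 + (1/14)·9 = 3
E[X²] = (1/7)·1 + (1/2)·1 + (2/7)·49 + (1/14)·81 = 143/7
Var(X) = 143/7 − (3)² = 80/7 ≈ 11.429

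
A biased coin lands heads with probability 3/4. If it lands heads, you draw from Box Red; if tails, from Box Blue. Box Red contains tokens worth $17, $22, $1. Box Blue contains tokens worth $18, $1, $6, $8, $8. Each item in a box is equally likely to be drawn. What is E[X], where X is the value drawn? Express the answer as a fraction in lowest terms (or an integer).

241/20 dollars

E[X | Box Red] = (17 + 22 + 1)/3 = 40/3
E[X | Box Blue] = (18 + 1 + 6 + 8 + 8)/5 = 41/5
E[X] = (3/4)·40/3 + (1/4)·41/5 = 241/20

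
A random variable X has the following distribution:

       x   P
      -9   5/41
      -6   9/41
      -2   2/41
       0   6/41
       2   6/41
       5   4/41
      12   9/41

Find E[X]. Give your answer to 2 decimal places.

0.90

E[X] = (5/41)·(-9) + (9/41)·(-6) + (2/41)·(-2) + (6/41)·0 + (6/41)·2 + (4/41)·5 + (9/41)·12
     = 37/41 ≈ 0.90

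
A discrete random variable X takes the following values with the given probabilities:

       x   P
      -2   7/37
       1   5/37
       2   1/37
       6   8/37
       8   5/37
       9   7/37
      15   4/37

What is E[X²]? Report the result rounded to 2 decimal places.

57.08

E[X²] = (7/37)·4 + (5/37)·1 + (1/37)·4 + (8/37)·36 + (5/37)·64 + (7/37)·81 + (4/37)·225
     = 2112/37 ≈ 57.08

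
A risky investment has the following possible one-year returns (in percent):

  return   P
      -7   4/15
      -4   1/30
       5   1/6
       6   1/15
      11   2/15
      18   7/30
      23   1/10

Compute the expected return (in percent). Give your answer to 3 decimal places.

7.200

E[X] = (4/15)·(-7) + (1/30)·(-4) + (1/6)·5 + (1/15)·6 + (2/15)·11 + (7/30)·18 + (1/10)·23
     = 36/5 ≈ 7.200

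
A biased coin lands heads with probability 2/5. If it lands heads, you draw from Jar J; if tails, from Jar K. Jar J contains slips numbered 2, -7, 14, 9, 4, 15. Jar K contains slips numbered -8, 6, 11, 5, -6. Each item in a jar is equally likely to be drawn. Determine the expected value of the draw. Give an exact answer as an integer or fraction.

257/75

E[X | Jar J] = (2 − 7 + 14 + 9 + 4 + 15)/6 = 37/6
E[X | Jar K] = (-8 + 6 + 11 + 5 − 6)/5 = 8/5
E[X] = (2/5)·37/6 + (3/5)·8/5 = 257/75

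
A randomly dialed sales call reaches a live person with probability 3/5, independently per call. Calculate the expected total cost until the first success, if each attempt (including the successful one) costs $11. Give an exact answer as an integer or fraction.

55/3 dollars

E[#attempts] = 1/p = 5/3; E[cost] = 11·5/3 = 55/3.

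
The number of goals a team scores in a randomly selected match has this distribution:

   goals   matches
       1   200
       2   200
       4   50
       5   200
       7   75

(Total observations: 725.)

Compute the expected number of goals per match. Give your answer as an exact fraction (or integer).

93/29

Total = 725, so P(goals=1) = 200/725, etc.
E[X] = (8/29)·1 + (8/29)·2 + (2/29)·4 + (8/29)·5 + (3/29)·7
     = 93/29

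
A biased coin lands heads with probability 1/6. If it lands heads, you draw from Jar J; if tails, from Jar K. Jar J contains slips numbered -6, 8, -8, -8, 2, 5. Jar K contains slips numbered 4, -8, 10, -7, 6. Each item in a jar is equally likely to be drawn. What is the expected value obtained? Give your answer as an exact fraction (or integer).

E[X | Jar J] = (-6 + 8 − 8 − 8 + 2 + 5)/6 = -7/6
E[X | Jar K] = (4 − 8 + 10 − 7 + 6)/5 = 1
E[X] = (1/6)·(-7/6) + (5/6)·1 = 23/36

23/36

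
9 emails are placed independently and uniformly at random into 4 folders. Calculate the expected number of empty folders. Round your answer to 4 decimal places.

Let Xⱼ=1 if folder j is empty. P(Xⱼ=1) = ((4-1)/4)^9 = 19683/262144.
By linearity, E[#empty] = 4·19683/262144 = 19683/65536.
≈ 0.3003

0.3003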